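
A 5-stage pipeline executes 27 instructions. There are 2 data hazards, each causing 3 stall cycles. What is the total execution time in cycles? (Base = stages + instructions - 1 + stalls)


Base cycles = 5 + 27 - 1 = 31
Total stalls = 2 * 3 = 6
Total = 31 + 6 = 37

37


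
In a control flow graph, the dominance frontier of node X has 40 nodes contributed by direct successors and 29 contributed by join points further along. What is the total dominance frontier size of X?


DF(X) = direct successor contributions + join point contributions
= 40 + 29 = 69

69


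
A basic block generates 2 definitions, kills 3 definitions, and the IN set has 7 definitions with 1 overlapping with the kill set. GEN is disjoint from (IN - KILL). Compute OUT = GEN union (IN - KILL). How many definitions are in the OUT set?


IN - KILL: 7 - 1 = 6 surviving definitions
OUT = GEN + surviving = 2 + 6 = 8

8


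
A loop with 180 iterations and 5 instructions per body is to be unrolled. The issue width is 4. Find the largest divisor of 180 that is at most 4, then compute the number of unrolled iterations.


Largest divisor of 180 <= 4 is 4
New iterations = 180 / 4 = 45

45


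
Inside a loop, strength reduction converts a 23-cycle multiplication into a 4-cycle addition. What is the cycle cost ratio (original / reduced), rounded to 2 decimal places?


Ratio = mult_cost / add_cost = 23 / 4 = 5.75

5.75


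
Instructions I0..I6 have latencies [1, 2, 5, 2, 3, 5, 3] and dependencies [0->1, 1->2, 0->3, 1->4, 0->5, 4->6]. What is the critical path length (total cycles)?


Compute longest path through dependency graph: dist(Ik) = max over predecessors of dist + latency(Ik).
dist(I0) = latency 1 = 1
dist(I1) = dist(I0) + 2 = 1 + 2 = 3
dist(I2) = dist(I1) + 5 = 3 + 5 = 8
dist(I3) = dist(I0) + 2 = 1 + 2 = 3
dist(I4) = dist(I1) + 3 = 3 + 3 = 6
dist(I5) = dist(I0) + 5 = 1 + 5 = 6
dist(I6) = dist(I4) + 3 = 6 + 3 = 9
Critical path = max dist = 9

9


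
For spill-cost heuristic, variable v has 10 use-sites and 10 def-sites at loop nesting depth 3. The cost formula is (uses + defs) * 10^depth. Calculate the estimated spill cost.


uses + defs = 10 + 10 = 20
10^3 = 1000
Spill cost = 20 * 1000 = 20000

20000


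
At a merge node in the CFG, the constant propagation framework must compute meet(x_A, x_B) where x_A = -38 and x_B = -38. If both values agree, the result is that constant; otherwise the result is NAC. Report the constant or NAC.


Meet operation: if both paths give the same constant, result is that constant; if they differ, result is NAC (not-a-constant).
Path A: -38, Path B: -38 -> equal
Result: constant -> -38

-38


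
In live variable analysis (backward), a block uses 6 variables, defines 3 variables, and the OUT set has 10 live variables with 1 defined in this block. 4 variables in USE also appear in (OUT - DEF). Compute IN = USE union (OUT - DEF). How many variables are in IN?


OUT - DEF: 10 - 1 = 9
|IN| = |USE| + |OUT - DEF| - |USE ∩ (OUT - DEF)| = 6 + 9 - 4 = 11

11


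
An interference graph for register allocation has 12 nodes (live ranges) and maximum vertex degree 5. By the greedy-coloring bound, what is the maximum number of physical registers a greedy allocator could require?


Greedy coloring never needs more than (max_degree + 1) colors: when coloring a vertex, at most max_degree neighbors are already colored.
Upper bound = 5 + 1 = 6

6


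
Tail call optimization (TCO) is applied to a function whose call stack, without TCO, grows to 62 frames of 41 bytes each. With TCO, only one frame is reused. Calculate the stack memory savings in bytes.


Without TCO: 62 * 41 = 2542 bytes
With TCO: reuse 1 frame = 41 bytes
Savings = 2542 - 41 = 2501

2501


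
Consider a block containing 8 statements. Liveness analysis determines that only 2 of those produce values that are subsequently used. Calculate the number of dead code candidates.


Dead code = total statements - live definitions
= 8 - 2 = 6

6


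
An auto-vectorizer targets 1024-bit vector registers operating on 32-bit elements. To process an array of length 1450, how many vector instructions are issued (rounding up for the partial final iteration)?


Width = 1024 / 32 = 32 elements per vector op
Iterations = ceil(1450 / 32) = 46

46


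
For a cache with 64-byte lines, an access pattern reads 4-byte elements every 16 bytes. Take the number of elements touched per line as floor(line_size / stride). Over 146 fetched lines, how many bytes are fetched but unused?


Elements per line = floor(64 / 16) = 4
Bytes used per line = 4 * 4 = 16
Wasted per line = 64 - 16 = 48
Total wasted = 48 * 146 = 7008

7008


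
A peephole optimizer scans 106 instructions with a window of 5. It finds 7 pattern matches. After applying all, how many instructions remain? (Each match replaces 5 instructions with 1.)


Each match removes 4 instructions.
Total removed = 7 * 4 = 28
Remaining = 106 - 28 = 78

78


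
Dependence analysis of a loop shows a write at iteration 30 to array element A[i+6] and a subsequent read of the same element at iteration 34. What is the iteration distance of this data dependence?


Distance = read iteration - write iteration
= 34 - 30 = 4

4


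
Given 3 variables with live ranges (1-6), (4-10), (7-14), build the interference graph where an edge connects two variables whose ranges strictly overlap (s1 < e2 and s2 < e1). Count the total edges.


Check all pairs for overlapping intervals.
Two intervals (s1,e1) and (s2,e2) overlap if s1 < e2 and s2 < e1.
v0 (1-6) vs v1..v2: overlaps v1 -> 1
v1 (4-10) vs v2: overlaps v2 -> 1
Total overlapping pairs = 1 + 1 = 2

2


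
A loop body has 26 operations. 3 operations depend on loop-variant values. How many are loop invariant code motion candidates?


Invariant candidates = total - loop-dependent
= 26 - 3 = 23

23


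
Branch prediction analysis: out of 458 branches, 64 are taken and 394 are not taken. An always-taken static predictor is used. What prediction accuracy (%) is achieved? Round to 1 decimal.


Predictor: always-taken
Correct predictions = 64
Accuracy = 64 / 458 * 100 = 14.0%

14.0


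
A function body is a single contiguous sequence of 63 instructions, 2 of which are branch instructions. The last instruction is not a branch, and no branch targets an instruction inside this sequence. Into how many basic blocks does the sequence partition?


With no in-sequence branch targets, the leaders are the first instruction plus the instruction after each branch.
Number of basic blocks = branches + 1
= 2 + 1 = 3

3


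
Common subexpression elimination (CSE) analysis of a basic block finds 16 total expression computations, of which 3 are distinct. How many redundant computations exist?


CSE count = total expressions - unique expressions
= 16 - 3 = 13

13


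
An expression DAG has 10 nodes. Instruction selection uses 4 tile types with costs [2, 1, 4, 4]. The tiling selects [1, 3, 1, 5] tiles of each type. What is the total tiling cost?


Total cost = sum(count_i * cost_i)
= 1*2 + 3*1 + 1*4 + 5*4
= 29

29


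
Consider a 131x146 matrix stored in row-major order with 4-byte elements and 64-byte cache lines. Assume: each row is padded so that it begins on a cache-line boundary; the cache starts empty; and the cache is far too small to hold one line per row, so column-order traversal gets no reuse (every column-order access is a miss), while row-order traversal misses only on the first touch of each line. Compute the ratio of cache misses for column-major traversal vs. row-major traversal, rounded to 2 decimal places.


Each row occupies 146 * 4 = 584 bytes and starts on a line boundary, so it spans ceil(584 / 64) = 10 cache lines.
Row-major traversal misses (one per line touched): 131 * ceil(146 * 4 / 64) = 1310
Column-major traversal misses (no reuse, every access misses): 131 * 146 = 19126
Ratio = 19126 / 1310 = 14.6

14.6


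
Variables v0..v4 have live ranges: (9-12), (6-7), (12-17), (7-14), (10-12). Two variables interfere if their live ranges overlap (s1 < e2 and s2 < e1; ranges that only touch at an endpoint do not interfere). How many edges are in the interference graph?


Check all pairs for overlapping intervals.
Two intervals (s1,e1) and (s2,e2) overlap if s1 < e2 and s2 < e1.
v0 (9-12) vs v1..v4: overlaps v3, v4 -> 2
v1 (6-7) vs v2..v4: overlaps none -> 0
v2 (12-17) vs v3..v4: overlaps v3 -> 1
v3 (7-14) vs v4: overlaps v4 -> 1
Total overlapping pairs = 2 + 0 + 1 + 1 = 4

4


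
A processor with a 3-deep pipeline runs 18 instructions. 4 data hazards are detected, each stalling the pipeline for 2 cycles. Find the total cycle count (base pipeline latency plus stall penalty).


Base cycles = 3 + 18 - 1 = 20
Total stalls = 4 * 2 = 8
Total = 20 + 8 = 28

28


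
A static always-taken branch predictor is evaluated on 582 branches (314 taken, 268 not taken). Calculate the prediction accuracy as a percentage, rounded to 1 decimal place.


Predictor: always-taken
Correct predictions = 314
Accuracy = 314 / 582 * 100 = 54.0%

54.0


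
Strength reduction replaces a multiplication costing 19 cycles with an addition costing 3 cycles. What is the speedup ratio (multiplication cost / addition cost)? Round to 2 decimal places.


Ratio = mult_cost / add_cost = 19 / 3 = 6.33

6.33


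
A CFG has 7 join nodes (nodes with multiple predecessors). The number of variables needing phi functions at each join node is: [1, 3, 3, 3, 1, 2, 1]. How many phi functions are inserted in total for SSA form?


Total phi functions = sum of phi functions at each join node
= 1 + 3 + 3 + 3 + 1 + 2 + 1 = 14

14


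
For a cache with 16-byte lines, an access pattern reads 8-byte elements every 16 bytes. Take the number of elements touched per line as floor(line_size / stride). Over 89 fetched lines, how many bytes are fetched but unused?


Elements per line = floor(16 / 16) = 1
Bytes used per line = 1 * 8 = 8
Wasted per line = 16 - 8 = 8
Total wasted = 8 * 89 = 712

712


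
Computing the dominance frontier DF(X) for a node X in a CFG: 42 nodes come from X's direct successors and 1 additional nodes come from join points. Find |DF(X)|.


DF(X) = direct successor contributions + join point contributions
= 42 + 1 = 43

43


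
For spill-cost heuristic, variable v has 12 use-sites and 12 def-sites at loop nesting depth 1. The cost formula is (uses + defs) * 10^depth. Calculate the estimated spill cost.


uses + defs = 12 + 12 = 24
10^1 = 10
Spill cost = 24 * 10 = 240

240


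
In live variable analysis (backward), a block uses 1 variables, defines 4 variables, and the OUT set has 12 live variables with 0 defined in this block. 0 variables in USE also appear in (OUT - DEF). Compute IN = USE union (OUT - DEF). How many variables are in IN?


OUT - DEF: 12 - 0 = 12
|IN| = |USE| + |OUT - DEF| - |USE ∩ (OUT - DEF)| = 1 + 12 - 0 = 13

13


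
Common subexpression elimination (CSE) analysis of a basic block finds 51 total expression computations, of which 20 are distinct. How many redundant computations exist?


CSE count = total expressions - unique expressions
= 51 - 20 = 31

31


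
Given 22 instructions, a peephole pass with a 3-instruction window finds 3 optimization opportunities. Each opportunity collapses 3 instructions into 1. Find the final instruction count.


Each match removes 2 instructions.
Total removed = 3 * 2 = 6
Remaining = 22 - 6 = 16

16


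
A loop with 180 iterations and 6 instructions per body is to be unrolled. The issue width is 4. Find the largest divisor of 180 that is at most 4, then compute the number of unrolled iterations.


Largest divisor of 180 <= 4 is 4
New iterations = 180 / 4 = 45

45


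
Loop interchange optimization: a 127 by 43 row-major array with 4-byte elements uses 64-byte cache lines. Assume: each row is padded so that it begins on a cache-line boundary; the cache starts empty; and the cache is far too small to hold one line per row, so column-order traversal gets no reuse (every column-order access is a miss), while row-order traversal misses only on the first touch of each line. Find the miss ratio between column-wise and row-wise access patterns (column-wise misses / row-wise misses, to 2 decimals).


Each row occupies 43 * 4 = 172 bytes and starts on a line boundary, so it spans ceil(172 / 64) = 3 cache lines.
Row-major traversal misses (one per line touched): 127 * ceil(43 * 4 / 64) = 381
Column-major traversal misses (no reuse, every access misses): 127 * 43 = 5461
Ratio = 5461 / 381 = 14.33

14.33


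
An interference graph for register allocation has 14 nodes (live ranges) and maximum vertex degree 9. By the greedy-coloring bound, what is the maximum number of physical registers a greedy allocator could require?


Greedy coloring never needs more than (max_degree + 1) colors: when coloring a vertex, at most max_degree neighbors are already colored.
Upper bound = 9 + 1 = 10

10


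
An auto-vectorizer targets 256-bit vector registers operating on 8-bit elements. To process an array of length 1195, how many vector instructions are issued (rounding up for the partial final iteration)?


Width = 256 / 8 = 32 elements per vector op
Iterations = ceil(1195 / 32) = 38

38


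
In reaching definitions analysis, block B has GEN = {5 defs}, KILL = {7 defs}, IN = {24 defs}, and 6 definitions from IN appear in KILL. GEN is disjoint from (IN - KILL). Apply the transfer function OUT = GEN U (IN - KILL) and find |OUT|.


IN - KILL: 24 - 6 = 18 surviving definitions
OUT = GEN + surviving = 5 + 18 = 23

23


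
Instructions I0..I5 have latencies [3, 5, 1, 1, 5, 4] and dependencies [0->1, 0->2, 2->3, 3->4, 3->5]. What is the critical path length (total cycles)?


Compute longest path through dependency graph: dist(Ik) = max over predecessors of dist + latency(Ik).
dist(I0) = latency 3 = 3
dist(I1) = dist(I0) + 5 = 3 + 5 = 8
dist(I2) = dist(I0) + 1 = 3 + 1 = 4
dist(I3) = dist(I2) + 1 = 4 + 1 = 5
dist(I4) = dist(I3) + 5 = 5 + 5 = 10
dist(I5) = dist(I3) + 4 = 5 + 4 = 9
Critical path = max dist = 10

10


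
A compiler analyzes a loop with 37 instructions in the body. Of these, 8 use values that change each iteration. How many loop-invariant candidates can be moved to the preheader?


Invariant candidates = total - loop-dependent
= 37 - 8 = 29

29


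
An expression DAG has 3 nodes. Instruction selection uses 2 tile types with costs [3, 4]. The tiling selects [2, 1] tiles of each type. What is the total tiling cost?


Total cost = sum(count_i * cost_i)
= 2*3 + 1*4
= 10

10


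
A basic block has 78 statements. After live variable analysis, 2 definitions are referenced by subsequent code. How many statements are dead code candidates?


Dead code = total statements - live definitions
= 78 - 2 = 76

76


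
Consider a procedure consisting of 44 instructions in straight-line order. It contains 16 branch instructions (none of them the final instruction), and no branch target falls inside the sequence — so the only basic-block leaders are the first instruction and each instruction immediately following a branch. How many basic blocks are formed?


With no in-sequence branch targets, the leaders are the first instruction plus the instruction after each branch.
Number of basic blocks = branches + 1
= 16 + 1 = 17

17


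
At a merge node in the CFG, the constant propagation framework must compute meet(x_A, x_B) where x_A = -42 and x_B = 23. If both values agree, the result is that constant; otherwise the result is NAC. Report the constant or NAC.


Meet operation: if both paths give the same constant, result is that constant; if they differ, result is NAC (not-a-constant).
Path A: -42, Path B: 23 -> differ
Result: not-a-constant -> NAC

NAC


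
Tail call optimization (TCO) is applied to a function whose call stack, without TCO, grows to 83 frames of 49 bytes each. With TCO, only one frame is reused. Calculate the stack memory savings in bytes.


Without TCO: 83 * 49 = 4067 bytes
With TCO: reuse 1 frame = 49 bytes
Savings = 4067 - 49 = 4018

4018


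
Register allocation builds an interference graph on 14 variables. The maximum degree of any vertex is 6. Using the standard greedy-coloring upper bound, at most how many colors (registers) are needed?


Greedy coloring never needs more than (max_degree + 1) colors: when coloring a vertex, at most max_degree neighbors are already colored.
Upper bound = 6 + 1 = 7

7


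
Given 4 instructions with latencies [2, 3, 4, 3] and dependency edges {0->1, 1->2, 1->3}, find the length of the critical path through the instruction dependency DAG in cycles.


Compute longest path through dependency graph: dist(Ik) = max over predecessors of dist + latency(Ik).
dist(I0) = latency 2 = 2
dist(I1) = dist(I0) + 3 = 2 + 3 = 5
dist(I2) = dist(I1) + 4 = 5 + 4 = 9
dist(I3) = dist(I1) + 3 = 5 + 3 = 8
Critical path = max dist = 9

9


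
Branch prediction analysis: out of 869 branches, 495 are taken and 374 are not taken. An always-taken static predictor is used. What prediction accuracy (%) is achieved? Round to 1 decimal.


Predictor: always-taken
Correct predictions = 495
Accuracy = 495 / 869 * 100 = 57.0%

57.0


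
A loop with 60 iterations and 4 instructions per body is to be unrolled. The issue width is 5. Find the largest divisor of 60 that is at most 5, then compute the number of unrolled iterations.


Largest divisor of 60 <= 5 is 5
New iterations = 60 / 5 = 12

12


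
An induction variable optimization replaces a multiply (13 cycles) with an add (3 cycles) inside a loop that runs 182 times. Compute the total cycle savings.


Per-iteration saving = 13 - 3 = 10
Total saved = 182 * 10 = 1820

1820


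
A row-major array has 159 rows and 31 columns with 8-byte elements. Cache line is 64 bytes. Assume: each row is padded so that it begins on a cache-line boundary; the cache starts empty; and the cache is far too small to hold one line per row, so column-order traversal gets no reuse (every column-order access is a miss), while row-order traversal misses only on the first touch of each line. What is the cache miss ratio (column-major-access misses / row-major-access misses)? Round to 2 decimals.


Each row occupies 31 * 8 = 248 bytes and starts on a line boundary, so it spans ceil(248 / 64) = 4 cache lines.
Row-major traversal misses (one per line touched): 159 * ceil(31 * 8 / 64) = 636
Column-major traversal misses (no reuse, every access misses): 159 * 31 = 4929
Ratio = 4929 / 636 = 7.75

7.75


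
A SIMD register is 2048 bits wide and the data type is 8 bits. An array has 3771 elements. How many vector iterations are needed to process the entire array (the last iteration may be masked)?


Width = 2048 / 8 = 256 elements per vector op
Iterations = ceil(3771 / 256) = 15

15


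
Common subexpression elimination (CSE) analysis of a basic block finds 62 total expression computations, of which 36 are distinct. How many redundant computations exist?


CSE count = total expressions - unique expressions
= 62 - 36 = 26

26


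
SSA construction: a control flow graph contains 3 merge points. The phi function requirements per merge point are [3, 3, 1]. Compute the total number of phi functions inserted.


Total phi functions = sum of phi functions at each join node
= 3 + 3 + 1 = 7

7


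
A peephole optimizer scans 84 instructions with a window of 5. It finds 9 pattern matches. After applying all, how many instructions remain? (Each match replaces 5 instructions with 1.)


Each match removes 4 instructions.
Total removed = 9 * 4 = 36
Remaining = 84 - 36 = 48

48


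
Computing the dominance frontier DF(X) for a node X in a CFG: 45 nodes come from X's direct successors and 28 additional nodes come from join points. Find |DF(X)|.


DF(X) = direct successor contributions + join point contributions
= 45 + 28 = 73

73


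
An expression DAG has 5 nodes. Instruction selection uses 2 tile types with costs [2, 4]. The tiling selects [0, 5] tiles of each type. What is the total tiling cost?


Total cost = sum(count_i * cost_i)
= 0*2 + 5*4
= 20

20


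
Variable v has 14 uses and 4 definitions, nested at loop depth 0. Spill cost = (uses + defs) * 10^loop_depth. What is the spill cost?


uses + defs = 14 + 4 = 18
10^0 = 1
Spill cost = 18 * 1 = 18

18


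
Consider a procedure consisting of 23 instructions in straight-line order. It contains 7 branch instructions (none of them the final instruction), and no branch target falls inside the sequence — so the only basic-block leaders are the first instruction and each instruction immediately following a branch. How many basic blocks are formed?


With no in-sequence branch targets, the leaders are the first instruction plus the instruction after each branch.
Number of basic blocks = branches + 1
= 7 + 1 = 8

8


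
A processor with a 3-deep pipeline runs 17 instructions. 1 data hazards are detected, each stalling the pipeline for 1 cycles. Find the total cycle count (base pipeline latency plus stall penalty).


Base cycles = 3 + 17 - 1 = 19
Total stalls = 1 * 1 = 1
Total = 19 + 1 = 20

20


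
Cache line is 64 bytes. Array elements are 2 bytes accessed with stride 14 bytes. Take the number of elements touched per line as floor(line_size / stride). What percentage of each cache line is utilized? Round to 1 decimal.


Elements per cache line = floor(64 / 14) = 4
Bytes used = 4 * 2 = 8
Utilization = 8 / 64 * 100 = 12.5%

12.5


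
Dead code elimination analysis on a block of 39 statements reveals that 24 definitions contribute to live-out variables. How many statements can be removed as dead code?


Dead code = total statements - live definitions
= 39 - 24 = 15

15


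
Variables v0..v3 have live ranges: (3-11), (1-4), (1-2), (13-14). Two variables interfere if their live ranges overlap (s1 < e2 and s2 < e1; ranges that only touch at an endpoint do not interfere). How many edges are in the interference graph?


Check all pairs for overlapping intervals.
Two intervals (s1,e1) and (s2,e2) overlap if s1 < e2 and s2 < e1.
v0 (3-11) vs v1..v3: overlaps v1 -> 1
v1 (1-4) vs v2..v3: overlaps v2 -> 1
v2 (1-2) vs v3: overlaps none -> 0
Total overlapping pairs = 1 + 1 + 0 = 2

2


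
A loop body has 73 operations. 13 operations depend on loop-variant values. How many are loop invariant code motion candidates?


Invariant candidates = total - loop-dependent
= 73 - 13 = 60

60


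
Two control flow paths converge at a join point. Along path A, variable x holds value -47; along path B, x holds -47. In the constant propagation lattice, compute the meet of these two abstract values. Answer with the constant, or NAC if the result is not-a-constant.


Meet operation: if both paths give the same constant, result is that constant; if they differ, result is NAC (not-a-constant).
Path A: -47, Path B: -47 -> equal
Result: constant -> -47

-47


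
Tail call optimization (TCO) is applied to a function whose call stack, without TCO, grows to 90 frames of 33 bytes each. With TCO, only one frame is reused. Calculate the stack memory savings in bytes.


Without TCO: 90 * 33 = 2970 bytes
With TCO: reuse 1 frame = 33 bytes
Savings = 2970 - 33 = 2937

2937


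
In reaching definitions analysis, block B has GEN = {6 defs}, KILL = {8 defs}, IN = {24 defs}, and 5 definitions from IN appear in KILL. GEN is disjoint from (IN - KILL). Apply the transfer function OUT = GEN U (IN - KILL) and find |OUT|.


IN - KILL: 24 - 5 = 19 surviving definitions
OUT = GEN + surviving = 6 + 19 = 25

25


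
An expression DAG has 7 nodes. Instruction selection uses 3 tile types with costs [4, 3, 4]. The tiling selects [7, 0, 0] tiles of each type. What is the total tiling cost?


Total cost = sum(count_i * cost_i)
= 7*4 + 0*3 + 0*4
= 28

28


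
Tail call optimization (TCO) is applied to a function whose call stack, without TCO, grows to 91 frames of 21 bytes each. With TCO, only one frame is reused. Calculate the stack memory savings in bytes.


Without TCO: 91 * 21 = 1911 bytes
With TCO: reuse 1 frame = 21 bytes
Savings = 1911 - 21 = 1890

1890


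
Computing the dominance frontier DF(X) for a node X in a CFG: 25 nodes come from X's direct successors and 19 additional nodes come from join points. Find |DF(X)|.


DF(X) = direct successor contributions + join point contributions
= 25 + 19 = 44

44


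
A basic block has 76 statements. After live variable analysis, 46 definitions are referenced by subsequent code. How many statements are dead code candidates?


Dead code = total statements - live definitions
= 76 - 46 = 30

30


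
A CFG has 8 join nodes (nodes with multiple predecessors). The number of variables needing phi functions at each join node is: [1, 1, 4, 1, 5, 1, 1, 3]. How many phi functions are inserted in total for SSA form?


Total phi functions = sum of phi functions at each join node
= 1 + 1 + 4 + 1 + 5 + 1 + 1 + 3 = 17

17


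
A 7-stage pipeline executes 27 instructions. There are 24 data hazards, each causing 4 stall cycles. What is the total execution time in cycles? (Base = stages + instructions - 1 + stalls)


Base cycles = 7 + 27 - 1 = 33
Total stalls = 24 * 4 = 96
Total = 33 + 96 = 129

129


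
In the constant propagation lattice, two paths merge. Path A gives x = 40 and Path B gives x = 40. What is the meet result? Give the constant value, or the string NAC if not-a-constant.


Meet operation: if both paths give the same constant, result is that constant; if they differ, result is NAC (not-a-constant).
Path A: 40, Path B: 40 -> equal
Result: constant -> 40

40


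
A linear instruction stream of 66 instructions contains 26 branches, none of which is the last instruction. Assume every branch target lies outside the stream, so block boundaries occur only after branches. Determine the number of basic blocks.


With no in-sequence branch targets, the leaders are the first instruction plus the instruction after each branch.
Number of basic blocks = branches + 1
= 26 + 1 = 27

27


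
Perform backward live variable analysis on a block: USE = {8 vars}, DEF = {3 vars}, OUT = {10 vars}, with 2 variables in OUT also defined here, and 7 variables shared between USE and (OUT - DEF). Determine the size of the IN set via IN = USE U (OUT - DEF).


OUT - DEF: 10 - 2 = 8
|IN| = |USE| + |OUT - DEF| - |USE ∩ (OUT - DEF)| = 8 + 8 - 7 = 9

9


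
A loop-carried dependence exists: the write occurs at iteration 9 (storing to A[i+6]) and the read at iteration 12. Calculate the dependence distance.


Distance = read iteration - write iteration
= 12 - 9 = 3

3


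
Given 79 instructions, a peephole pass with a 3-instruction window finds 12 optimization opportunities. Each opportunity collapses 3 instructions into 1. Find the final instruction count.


Each match removes 2 instructions.
Total removed = 12 * 2 = 24
Remaining = 79 - 24 = 55

55


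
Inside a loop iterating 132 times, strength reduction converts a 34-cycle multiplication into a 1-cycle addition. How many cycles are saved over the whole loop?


Per-iteration saving = 34 - 1 = 33
Total saved = 132 * 33 = 4356

4356


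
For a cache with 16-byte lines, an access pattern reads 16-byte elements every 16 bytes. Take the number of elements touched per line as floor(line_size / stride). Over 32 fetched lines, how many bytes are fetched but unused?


Elements per line = floor(16 / 16) = 1
Bytes used per line = 1 * 16 = 16
Wasted per line = 16 - 16 = 0
Total wasted = 0 * 32 = 0

0


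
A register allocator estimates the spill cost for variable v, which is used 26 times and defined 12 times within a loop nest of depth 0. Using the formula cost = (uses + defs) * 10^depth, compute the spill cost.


uses + defs = 26 + 12 = 38
10^0 = 1
Spill cost = 38 * 1 = 38

38


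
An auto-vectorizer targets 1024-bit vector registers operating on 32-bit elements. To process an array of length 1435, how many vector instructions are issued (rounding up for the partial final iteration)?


Width = 1024 / 32 = 32 elements per vector op
Iterations = ceil(1435 / 32) = 45

45


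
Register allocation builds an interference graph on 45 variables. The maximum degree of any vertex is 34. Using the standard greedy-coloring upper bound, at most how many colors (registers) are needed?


Greedy coloring never needs more than (max_degree + 1) colors: when coloring a vertex, at most max_degree neighbors are already colored.
Upper bound = 34 + 1 = 35

35


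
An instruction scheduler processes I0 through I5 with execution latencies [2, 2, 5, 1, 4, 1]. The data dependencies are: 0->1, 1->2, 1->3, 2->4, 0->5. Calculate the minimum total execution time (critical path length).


Compute longest path through dependency graph: dist(Ik) = max over predecessors of dist + latency(Ik).
dist(I0) = latency 2 = 2
dist(I1) = dist(I0) + 2 = 2 + 2 = 4
dist(I2) = dist(I1) + 5 = 4 + 5 = 9
dist(I3) = dist(I1) + 1 = 4 + 1 = 5
dist(I4) = dist(I2) + 4 = 9 + 4 = 13
dist(I5) = dist(I0) + 1 = 2 + 1 = 3
Critical path = max dist = 13

13


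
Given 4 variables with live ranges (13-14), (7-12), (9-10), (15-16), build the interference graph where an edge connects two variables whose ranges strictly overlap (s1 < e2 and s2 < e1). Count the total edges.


Check all pairs for overlapping intervals.
Two intervals (s1,e1) and (s2,e2) overlap if s1 < e2 and s2 < e1.
v0 (13-14) vs v1..v3: overlaps none -> 0
v1 (7-12) vs v2..v3: overlaps v2 -> 1
v2 (9-10) vs v3: overlaps none -> 0
Total overlapping pairs = 0 + 1 + 0 = 1

1


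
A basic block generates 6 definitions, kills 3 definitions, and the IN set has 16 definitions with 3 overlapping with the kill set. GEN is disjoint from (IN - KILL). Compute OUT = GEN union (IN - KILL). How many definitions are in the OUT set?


IN - KILL: 16 - 3 = 13 surviving definitions
OUT = GEN + surviving = 6 + 13 = 19

19


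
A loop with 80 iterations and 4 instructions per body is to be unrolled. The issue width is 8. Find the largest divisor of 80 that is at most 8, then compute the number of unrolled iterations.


Largest divisor of 80 <= 8 is 8
New iterations = 80 / 8 = 10

10


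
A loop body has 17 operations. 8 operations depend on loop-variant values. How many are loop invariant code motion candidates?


Invariant candidates = total - loop-dependent
= 17 - 8 = 9

9


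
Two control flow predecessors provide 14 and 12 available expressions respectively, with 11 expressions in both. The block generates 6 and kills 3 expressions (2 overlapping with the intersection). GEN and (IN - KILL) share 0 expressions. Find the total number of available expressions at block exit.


IN = intersection of predecessors = 11
IN - KILL = 11 - 2 = 9
|OUT| = |GEN| + |IN - KILL| - |GEN ∩ (IN - KILL)| = 6 + 9 - 0 = 15

15


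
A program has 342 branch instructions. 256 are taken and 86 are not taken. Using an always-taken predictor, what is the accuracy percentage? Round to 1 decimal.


Predictor: always-taken
Correct predictions = 256
Accuracy = 256 / 342 * 100 = 74.9%

74.9


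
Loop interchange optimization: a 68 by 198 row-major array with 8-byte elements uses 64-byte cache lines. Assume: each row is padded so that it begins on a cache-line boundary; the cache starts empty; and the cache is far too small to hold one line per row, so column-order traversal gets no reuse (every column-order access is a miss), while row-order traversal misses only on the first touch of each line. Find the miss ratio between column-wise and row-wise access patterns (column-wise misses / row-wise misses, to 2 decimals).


Each row occupies 198 * 8 = 1584 bytes and starts on a line boundary, so it spans ceil(1584 / 64) = 25 cache lines.
Row-major traversal misses (one per line touched): 68 * ceil(198 * 8 / 64) = 1700
Column-major traversal misses (no reuse, every access misses): 68 * 198 = 13464
Ratio = 13464 / 1700 = 7.92

7.92


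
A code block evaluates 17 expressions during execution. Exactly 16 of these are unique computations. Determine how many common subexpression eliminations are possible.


CSE count = total expressions - unique expressions
= 17 - 16 = 1

1


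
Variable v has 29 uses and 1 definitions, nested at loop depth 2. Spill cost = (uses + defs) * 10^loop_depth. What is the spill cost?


uses + defs = 29 + 1 = 30
10^2 = 100
Spill cost = 30 * 100 = 3000

3000


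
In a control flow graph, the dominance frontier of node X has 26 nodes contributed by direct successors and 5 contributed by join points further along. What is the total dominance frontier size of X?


DF(X) = direct successor contributions + join point contributions
= 26 + 5 = 31

31


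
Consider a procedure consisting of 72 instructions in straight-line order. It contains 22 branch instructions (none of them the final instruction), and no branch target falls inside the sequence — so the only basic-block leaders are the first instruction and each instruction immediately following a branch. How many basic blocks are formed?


With no in-sequence branch targets, the leaders are the first instruction plus the instruction after each branch.
Number of basic blocks = branches + 1
= 22 + 1 = 23

23


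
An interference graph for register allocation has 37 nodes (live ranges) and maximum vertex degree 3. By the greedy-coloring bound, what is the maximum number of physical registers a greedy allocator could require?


Greedy coloring never needs more than (max_degree + 1) colors: when coloring a vertex, at most max_degree neighbors are already colored.
Upper bound = 3 + 1 = 4

4


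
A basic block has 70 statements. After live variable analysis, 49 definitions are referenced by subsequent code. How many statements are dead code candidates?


Dead code = total statements - live definitions
= 70 - 49 = 21

21


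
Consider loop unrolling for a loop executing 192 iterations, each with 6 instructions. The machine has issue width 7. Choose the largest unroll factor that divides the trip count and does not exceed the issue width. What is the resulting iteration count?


Largest divisor of 192 <= 7 is 6
New iterations = 192 / 6 = 32

32


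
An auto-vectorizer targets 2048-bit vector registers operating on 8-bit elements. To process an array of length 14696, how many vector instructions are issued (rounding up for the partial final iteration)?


Width = 2048 / 8 = 256 elements per vector op
Iterations = ceil(14696 / 256) = 58

58


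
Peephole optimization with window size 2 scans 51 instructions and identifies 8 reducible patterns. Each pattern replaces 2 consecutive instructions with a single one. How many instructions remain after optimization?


Each match removes 1 instructions.
Total removed = 8 * 1 = 8
Remaining = 51 - 8 = 43

43


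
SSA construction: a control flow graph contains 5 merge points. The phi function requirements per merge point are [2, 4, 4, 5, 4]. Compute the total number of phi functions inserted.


Total phi functions = sum of phi functions at each join node
= 2 + 4 + 4 + 5 + 4 = 19

19


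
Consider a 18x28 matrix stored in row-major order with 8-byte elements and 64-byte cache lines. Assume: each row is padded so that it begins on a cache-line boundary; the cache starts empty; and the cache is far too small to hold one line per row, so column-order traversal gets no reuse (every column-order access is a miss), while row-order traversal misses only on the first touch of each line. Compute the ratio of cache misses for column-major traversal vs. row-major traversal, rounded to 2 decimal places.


Each row occupies 28 * 8 = 224 bytes and starts on a line boundary, so it spans ceil(224 / 64) = 4 cache lines.
Row-major traversal misses (one per line touched): 18 * ceil(28 * 8 / 64) = 72
Column-major traversal misses (no reuse, every access misses): 18 * 28 = 504
Ratio = 504 / 72 = 7.0

7.0


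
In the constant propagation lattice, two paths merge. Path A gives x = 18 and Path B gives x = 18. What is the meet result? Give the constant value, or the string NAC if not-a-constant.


Meet operation: if both paths give the same constant, result is that constant; if they differ, result is NAC (not-a-constant).
Path A: 18, Path B: 18 -> equal
Result: constant -> 18

18


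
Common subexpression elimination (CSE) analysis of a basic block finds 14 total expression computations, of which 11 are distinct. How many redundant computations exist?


CSE count = total expressions - unique expressions
= 14 - 11 = 3

3


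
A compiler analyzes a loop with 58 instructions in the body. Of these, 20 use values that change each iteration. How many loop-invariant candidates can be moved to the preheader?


Invariant candidates = total - loop-dependent
= 58 - 20 = 38

38


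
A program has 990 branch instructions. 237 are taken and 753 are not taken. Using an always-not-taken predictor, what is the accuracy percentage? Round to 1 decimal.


Predictor: always-not-taken
Correct predictions = 753
Accuracy = 753 / 990 * 100 = 76.1%

76.1


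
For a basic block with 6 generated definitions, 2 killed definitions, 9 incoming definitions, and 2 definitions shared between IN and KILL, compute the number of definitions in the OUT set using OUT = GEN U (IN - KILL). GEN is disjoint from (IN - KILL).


IN - KILL: 9 - 2 = 7 surviving definitions
OUT = GEN + surviving = 6 + 7 = 13

13


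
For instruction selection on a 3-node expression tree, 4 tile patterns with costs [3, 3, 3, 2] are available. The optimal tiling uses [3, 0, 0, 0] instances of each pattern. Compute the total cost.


Total cost = sum(count_i * cost_i)
= 3*3 + 0*3 + 0*3 + 0*2
= 9

9


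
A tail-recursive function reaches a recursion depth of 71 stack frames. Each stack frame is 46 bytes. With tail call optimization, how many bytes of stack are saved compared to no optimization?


Without TCO: 71 * 46 = 3266 bytes
With TCO: reuse 1 frame = 46 bytes
Savings = 3266 - 46 = 3220

3220


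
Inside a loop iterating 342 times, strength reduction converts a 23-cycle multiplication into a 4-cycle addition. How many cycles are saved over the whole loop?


Per-iteration saving = 23 - 4 = 19
Total saved = 342 * 19 = 6498

6498


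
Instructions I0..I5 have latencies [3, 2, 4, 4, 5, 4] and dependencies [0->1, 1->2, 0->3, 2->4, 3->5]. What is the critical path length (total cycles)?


Compute longest path through dependency graph: dist(Ik) = max over predecessors of dist + latency(Ik).
dist(I0) = latency 3 = 3
dist(I1) = dist(I0) + 2 = 3 + 2 = 5
dist(I2) = dist(I1) + 4 = 5 + 4 = 9
dist(I3) = dist(I0) + 4 = 3 + 4 = 7
dist(I4) = dist(I2) + 5 = 9 + 5 = 14
dist(I5) = dist(I3) + 4 = 7 + 4 = 11
Critical path = max dist = 14

14


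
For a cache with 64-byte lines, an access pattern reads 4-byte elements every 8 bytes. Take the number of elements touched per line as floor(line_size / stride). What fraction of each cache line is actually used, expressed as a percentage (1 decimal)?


Elements per cache line = floor(64 / 8) = 8
Bytes used = 8 * 4 = 32
Utilization = 32 / 64 * 100 = 50.0%

50.0


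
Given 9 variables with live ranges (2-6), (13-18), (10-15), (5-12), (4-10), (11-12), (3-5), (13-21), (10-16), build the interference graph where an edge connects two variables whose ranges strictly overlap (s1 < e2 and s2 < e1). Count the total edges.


Check all pairs for overlapping intervals.
Two intervals (s1,e1) and (s2,e2) overlap if s1 < e2 and s2 < e1.
v0 (2-6) vs v1..v8: overlaps v3, v4, v6 -> 3
v1 (13-18) vs v2..v8: overlaps v2, v7, v8 -> 3
v2 (10-15) vs v3..v8: overlaps v3, v5, v7, v8 -> 4
v3 (5-12) vs v4..v8: overlaps v4, v5, v8 -> 3
v4 (4-10) vs v5..v8: overlaps v6 -> 1
v5 (11-12) vs v6..v8: overlaps v8 -> 1
v6 (3-5) vs v7..v8: overlaps none -> 0
v7 (13-21) vs v8: overlaps v8 -> 1
Total overlapping pairs = 3 + 3 + 4 + 3 + 1 + 1 + 0 + 1 = 16

16


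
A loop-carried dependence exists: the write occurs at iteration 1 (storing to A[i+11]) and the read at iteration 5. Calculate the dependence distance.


Distance = read iteration - write iteration
= 5 - 1 = 4

4
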